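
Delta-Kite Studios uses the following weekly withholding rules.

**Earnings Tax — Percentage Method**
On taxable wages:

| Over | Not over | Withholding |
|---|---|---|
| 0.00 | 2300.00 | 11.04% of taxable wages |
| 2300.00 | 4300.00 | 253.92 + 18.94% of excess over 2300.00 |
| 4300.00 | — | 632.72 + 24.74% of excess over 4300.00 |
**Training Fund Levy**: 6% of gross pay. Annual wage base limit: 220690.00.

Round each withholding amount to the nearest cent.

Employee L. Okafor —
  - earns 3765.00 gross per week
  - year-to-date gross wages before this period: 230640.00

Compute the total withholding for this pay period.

531.39

Earnings Tax: taxable = 3765.00
  253.92 + 18.94% × (3765.00 − 2300.00) = 253.92 + 18.94% × 1465.00 = 531.39
Training Fund Levy: YTD 230640.00 ≥ cap 220690.00 → 0.00
Total: 531.39 + 0.00 = 531.39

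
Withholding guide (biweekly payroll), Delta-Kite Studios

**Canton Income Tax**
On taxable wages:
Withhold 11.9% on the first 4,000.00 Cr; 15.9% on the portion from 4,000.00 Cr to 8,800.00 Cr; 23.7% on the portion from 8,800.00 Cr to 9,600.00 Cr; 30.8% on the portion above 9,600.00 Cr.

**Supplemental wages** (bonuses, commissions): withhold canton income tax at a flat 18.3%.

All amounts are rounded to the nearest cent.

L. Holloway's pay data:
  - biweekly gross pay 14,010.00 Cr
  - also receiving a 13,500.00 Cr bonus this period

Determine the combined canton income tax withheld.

5,257.58 Cr

Canton Income Tax: taxable = 14,010.00 Cr
  1,428.80 Cr + 30.8% × (14,010.00 Cr − 9,600.00 Cr) = 1,428.80 Cr + 30.8% × 4,410.00 Cr = 2,787.08 Cr
Supplemental (18.3% flat on bonus): 18.3% × 13,500.00 Cr = 2,470.50 Cr
Total canton income tax: 2,787.08 Cr + 2,470.50 Cr = 5,257.58 Cr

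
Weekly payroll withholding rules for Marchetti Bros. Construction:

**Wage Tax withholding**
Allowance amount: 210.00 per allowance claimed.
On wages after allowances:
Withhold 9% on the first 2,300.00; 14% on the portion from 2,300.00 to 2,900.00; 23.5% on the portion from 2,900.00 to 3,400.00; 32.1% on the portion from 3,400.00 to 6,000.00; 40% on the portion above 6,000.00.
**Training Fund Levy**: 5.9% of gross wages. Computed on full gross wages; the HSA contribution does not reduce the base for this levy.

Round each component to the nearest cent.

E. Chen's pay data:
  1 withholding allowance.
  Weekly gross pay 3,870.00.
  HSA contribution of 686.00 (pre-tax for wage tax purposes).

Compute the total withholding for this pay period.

Wage Tax: taxable = 3,870.00 − 686.00 − 1×210.00 = 2,974.00
  291.00 + 23.5% × (2,974.00 − 2,900.00) = 291.00 + 23.5% × 74.00 = 308.39
Training Fund Levy: 5.9% × 3,870.00 = 228.33
Total: 308.39 + 228.33 = 536.72

536.72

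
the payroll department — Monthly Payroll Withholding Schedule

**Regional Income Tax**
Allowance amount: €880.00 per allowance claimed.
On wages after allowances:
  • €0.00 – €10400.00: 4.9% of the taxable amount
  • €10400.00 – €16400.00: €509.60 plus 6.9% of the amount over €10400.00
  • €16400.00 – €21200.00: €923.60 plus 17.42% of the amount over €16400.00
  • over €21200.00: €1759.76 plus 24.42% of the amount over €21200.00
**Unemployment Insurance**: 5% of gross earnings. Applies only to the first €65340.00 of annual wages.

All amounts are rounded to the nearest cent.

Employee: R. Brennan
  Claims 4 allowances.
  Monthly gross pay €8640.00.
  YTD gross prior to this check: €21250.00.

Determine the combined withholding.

Regional Income Tax: taxable = €8640.00 − 4×€880.00 = €5120.00
  4.9% × €5120.00 = €250.88
Unemployment Insurance: 5% × €8640.00 = €432.00
Total: €250.88 + €432.00 = €682.88

€682.88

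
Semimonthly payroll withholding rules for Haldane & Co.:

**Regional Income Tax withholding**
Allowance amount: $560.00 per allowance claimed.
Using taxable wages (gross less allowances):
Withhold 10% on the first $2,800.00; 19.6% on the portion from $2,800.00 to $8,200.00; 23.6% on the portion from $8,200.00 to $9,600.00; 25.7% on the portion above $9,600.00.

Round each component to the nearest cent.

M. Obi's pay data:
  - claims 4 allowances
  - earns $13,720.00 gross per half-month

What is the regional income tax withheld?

$2,151.96

Regional Income Tax: taxable = $13,720.00 − 4×$560.00 = $11,480.00
  $1,668.80 + 25.7% × ($11,480.00 − $9,600.00) = $1,668.80 + 25.7% × $1,880.00 = $2,151.96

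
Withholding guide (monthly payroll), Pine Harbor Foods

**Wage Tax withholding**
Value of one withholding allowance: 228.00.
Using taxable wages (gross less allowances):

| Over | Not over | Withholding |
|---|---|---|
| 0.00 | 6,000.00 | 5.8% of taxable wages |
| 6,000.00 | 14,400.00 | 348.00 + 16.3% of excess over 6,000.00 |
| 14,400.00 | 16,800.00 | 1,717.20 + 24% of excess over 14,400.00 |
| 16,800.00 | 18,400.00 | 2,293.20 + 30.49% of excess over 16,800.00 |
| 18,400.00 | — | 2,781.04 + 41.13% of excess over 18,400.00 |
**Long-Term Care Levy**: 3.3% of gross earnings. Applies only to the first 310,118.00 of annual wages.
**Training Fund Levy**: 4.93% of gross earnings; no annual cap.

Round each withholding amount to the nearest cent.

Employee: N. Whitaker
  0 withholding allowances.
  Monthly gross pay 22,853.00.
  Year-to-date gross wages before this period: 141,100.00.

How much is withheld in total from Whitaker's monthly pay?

Wage Tax: taxable = 22,853.00
  2,781.04 + 41.13% × (22,853.00 − 18,400.00) = 2,781.04 + 41.13% × 4,453.00 = 4,612.56
Long-Term Care Levy: 3.3% × 22,853.00 = 754.15
Training Fund Levy: 4.93% × 22,853.00 = 1,126.65
Total: 4,612.56 + 754.15 + 1,126.65 = 6,493.36

6,493.36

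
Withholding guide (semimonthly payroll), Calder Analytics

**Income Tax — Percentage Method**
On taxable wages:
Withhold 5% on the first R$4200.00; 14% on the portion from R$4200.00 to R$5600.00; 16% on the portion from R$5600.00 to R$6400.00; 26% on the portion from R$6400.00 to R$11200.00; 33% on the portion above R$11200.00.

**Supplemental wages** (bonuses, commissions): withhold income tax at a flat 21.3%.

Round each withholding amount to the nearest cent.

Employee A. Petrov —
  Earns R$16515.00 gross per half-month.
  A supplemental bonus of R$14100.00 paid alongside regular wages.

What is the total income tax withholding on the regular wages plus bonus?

R$6539.25

Income Tax: taxable = R$16515.00
  R$1782.00 + 33% × (R$16515.00 − R$11200.00) = R$1782.00 + 33% × R$5315.00 = R$3535.95
Supplemental (21.3% flat on bonus): 21.3% × R$14100.00 = R$3003.30
Total income tax: R$3535.95 + R$3003.30 = R$6539.25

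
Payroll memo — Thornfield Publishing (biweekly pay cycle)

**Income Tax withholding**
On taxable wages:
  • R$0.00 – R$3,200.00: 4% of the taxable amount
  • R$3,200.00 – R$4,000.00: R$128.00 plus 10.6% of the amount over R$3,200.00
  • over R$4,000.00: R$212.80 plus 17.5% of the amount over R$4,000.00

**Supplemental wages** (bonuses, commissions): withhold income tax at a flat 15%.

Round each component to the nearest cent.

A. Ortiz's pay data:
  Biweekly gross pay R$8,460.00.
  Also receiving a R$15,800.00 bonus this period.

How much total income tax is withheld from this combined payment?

R$3,363.30

Income Tax: taxable = R$8,460.00
  R$212.80 + 17.5% × (R$8,460.00 − R$4,000.00) = R$212.80 + 17.5% × R$4,460.00 = R$993.30
Supplemental (15% flat on bonus): 15% × R$15,800.00 = R$2,370.00
Total income tax: R$993.30 + R$2,370.00 = R$3,363.30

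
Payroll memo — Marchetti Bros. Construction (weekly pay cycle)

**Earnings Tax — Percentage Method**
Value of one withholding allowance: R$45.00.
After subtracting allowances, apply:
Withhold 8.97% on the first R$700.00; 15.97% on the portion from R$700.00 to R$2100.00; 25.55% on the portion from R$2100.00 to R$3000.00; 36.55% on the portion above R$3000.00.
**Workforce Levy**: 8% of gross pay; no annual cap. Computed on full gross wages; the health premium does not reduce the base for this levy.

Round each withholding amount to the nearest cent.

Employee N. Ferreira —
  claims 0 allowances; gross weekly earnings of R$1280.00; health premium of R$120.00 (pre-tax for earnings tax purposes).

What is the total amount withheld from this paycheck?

R$238.65

Earnings Tax: taxable = R$1280.00 − R$120.00 = R$1160.00
  R$62.79 + 15.97% × (R$1160.00 − R$700.00) = R$62.79 + 15.97% × R$460.00 = R$136.25
Workforce Levy: 8% × R$1280.00 = R$102.40
Total: R$136.25 + R$102.40 = R$238.65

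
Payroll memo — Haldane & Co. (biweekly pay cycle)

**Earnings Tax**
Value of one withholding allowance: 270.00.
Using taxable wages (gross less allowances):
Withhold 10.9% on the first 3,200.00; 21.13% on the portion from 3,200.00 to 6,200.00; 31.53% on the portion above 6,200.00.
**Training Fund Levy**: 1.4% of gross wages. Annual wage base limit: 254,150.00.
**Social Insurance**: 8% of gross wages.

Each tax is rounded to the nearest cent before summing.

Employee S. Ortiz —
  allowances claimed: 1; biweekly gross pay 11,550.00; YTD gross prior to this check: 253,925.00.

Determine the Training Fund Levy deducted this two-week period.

Training Fund Levy: cap 254,150.00 − YTD 253,925.00 = 225.00 subject; 1.4% × 225.00 = 3.15

3.15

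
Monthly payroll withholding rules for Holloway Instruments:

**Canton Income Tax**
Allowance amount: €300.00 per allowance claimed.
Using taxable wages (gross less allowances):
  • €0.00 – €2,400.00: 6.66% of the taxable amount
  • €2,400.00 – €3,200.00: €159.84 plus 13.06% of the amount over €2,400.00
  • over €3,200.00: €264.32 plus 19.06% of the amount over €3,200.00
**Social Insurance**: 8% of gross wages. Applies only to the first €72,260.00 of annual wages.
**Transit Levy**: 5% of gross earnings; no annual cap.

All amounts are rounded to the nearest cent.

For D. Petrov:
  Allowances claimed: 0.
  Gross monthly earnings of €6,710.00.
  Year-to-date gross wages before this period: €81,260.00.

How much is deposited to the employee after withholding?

€5,441.17

Canton Income Tax: taxable = €6,710.00
  €264.32 + 19.06% × (€6,710.00 − €3,200.00) = €264.32 + 19.06% × €3,510.00 = €933.33
Social Insurance: YTD €81,260.00 ≥ cap €72,260.00 → €0.00
Transit Levy: 5% × €6,710.00 = €335.50
Total withheld: €933.33 + €0.00 + €335.50 = €1,268.83
Net pay: €6,710.00 − €1,268.83 = €5,441.17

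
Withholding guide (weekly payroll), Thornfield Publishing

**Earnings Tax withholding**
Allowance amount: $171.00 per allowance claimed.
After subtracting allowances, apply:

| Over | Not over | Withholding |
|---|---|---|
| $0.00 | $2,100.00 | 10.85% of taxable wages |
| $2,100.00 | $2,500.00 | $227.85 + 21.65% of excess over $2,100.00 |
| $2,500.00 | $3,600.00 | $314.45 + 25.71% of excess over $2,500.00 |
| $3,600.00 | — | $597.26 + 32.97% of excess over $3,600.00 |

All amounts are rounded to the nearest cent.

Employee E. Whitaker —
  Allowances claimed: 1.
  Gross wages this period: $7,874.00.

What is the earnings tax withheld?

Earnings Tax: taxable = $7,874.00 − 1×$171.00 = $7,703.00
  $597.26 + 32.97% × ($7,703.00 − $3,600.00) = $597.26 + 32.97% × $4,103.00 = $1,950.02

$1,950.02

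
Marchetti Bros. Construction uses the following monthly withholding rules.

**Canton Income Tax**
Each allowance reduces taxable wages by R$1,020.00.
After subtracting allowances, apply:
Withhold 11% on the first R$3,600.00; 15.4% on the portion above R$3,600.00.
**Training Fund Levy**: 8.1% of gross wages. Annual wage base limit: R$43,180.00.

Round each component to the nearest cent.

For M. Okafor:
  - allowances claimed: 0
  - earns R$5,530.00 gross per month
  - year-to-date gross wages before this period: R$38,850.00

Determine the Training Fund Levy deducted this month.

Training Fund Levy: cap R$43,180.00 − YTD R$38,850.00 = R$4,330.00 subject; 8.1% × R$4,330.00 = R$350.73

R$350.73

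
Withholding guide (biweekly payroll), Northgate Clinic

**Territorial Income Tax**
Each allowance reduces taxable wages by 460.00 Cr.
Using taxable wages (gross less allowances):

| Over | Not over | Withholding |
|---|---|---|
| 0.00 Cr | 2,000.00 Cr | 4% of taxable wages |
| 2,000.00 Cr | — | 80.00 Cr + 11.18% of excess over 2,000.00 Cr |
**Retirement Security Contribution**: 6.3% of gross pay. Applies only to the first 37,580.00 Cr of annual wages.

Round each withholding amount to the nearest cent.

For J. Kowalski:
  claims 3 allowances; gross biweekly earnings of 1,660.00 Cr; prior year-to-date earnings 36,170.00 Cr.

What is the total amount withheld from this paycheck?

Territorial Income Tax: taxable = 1,660.00 Cr − 3×460.00 Cr = 280.00 Cr
  4% × 280.00 Cr = 11.20 Cr
Retirement Security Contribution: cap 37,580.00 Cr − YTD 36,170.00 Cr = 1,410.00 Cr subject; 6.3% × 1,410.00 Cr = 88.83 Cr
Total: 11.20 Cr + 88.83 Cr = 100.03 Cr

100.03 Cr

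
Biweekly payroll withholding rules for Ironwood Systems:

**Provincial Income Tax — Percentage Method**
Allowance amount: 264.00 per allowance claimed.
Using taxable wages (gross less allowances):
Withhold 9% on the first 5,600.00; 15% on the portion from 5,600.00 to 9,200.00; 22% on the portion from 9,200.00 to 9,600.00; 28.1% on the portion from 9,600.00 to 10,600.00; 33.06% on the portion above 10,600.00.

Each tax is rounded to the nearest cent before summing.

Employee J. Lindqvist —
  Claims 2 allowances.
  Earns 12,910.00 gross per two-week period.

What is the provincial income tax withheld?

Provincial Income Tax: taxable = 12,910.00 − 2×264.00 = 12,382.00
  1,413.00 + 33.06% × (12,382.00 − 10,600.00) = 1,413.00 + 33.06% × 1,782.00 = 2,002.13

2,002.13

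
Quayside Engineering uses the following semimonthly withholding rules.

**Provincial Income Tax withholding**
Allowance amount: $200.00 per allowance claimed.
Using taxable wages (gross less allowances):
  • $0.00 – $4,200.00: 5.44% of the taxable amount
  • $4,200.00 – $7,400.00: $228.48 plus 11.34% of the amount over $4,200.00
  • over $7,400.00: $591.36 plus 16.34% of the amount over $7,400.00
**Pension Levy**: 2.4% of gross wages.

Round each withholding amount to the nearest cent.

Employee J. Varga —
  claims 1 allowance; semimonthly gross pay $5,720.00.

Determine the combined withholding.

Provincial Income Tax: taxable = $5,720.00 − 1×$200.00 = $5,520.00
  $228.48 + 11.34% × ($5,520.00 − $4,200.00) = $228.48 + 11.34% × $1,320.00 = $378.17
Pension Levy: 2.4% × $5,720.00 = $137.28
Total: $378.17 + $137.28 = $515.45

$515.45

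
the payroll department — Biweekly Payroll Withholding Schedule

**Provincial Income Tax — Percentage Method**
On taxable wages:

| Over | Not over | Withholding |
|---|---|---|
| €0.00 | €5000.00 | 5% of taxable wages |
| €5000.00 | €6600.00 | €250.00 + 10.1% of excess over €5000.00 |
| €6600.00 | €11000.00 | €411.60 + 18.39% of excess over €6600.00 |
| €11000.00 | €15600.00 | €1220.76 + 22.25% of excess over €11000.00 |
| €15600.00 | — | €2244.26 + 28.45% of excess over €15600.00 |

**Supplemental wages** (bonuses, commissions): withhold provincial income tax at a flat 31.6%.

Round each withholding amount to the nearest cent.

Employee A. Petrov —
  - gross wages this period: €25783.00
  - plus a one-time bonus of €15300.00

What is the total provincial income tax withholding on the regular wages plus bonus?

€9976.12

Provincial Income Tax: taxable = €25783.00
  €2244.26 + 28.45% × (€25783.00 − €15600.00) = €2244.26 + 28.45% × €10183.00 = €5141.32
Supplemental (31.6% flat on bonus): 31.6% × €15300.00 = €4834.80
Total provincial income tax: €5141.32 + €4834.80 = €9976.12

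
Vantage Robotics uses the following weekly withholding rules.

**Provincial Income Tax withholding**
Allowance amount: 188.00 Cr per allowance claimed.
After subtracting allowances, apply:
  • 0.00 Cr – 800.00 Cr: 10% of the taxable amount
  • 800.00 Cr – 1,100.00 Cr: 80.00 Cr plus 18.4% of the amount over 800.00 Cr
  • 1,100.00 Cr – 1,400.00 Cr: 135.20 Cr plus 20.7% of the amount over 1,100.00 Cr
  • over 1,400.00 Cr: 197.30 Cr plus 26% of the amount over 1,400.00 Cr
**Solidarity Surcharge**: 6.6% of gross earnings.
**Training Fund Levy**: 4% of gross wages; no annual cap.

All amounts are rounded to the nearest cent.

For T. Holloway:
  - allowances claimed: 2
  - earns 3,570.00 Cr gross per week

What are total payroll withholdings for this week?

1,042.16 Cr

Provincial Income Tax: taxable = 3,570.00 Cr − 2×188.00 Cr = 3,194.00 Cr
  197.30 Cr + 26% × (3,194.00 Cr − 1,400.00 Cr) = 197.30 Cr + 26% × 1,794.00 Cr = 663.74 Cr
Solidarity Surcharge: 6.6% × 3,570.00 Cr = 235.62 Cr
Training Fund Levy: 4% × 3,570.00 Cr = 142.80 Cr
Total: 663.74 Cr + 235.62 Cr + 142.80 Cr = 1,042.16 Cr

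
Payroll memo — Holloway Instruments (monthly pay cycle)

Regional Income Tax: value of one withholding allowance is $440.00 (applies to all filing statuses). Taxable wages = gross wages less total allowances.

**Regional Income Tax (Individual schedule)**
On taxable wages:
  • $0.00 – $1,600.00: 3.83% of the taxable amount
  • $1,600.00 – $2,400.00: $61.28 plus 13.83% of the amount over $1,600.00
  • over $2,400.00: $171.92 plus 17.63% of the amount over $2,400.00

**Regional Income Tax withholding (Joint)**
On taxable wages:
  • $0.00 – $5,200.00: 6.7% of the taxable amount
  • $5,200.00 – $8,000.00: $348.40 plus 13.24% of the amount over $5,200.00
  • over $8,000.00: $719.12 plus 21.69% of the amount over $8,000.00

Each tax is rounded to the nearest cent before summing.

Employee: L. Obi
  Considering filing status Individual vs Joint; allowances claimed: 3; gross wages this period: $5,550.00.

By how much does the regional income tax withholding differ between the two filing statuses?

$211.14

Regional Income Tax (Individual): taxable = $5,550.00 − 3×$440.00 = $4,230.00
  $171.92 + 17.63% × ($4,230.00 − $2,400.00) = $171.92 + 17.63% × $1,830.00 = $494.55
Regional Income Tax (Joint): taxable = $5,550.00 − 3×$440.00 = $4,230.00
  6.7% × $4,230.00 = $283.41
Difference: |$494.55 − $283.41| = $211.14 (higher under Individual)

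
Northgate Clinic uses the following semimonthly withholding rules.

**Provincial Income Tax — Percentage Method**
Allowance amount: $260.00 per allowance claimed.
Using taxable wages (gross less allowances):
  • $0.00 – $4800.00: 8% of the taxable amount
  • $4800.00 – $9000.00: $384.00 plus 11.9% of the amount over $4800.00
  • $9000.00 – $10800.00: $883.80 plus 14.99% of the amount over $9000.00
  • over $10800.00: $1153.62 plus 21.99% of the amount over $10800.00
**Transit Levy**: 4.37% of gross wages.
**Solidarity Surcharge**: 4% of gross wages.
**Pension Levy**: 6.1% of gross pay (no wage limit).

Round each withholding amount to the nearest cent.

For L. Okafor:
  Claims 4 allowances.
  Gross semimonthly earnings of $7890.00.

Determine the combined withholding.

$1769.63

Provincial Income Tax: taxable = $7890.00 − 4×$260.00 = $6850.00
  $384.00 + 11.9% × ($6850.00 − $4800.00) = $384.00 + 11.9% × $2050.00 = $627.95
Transit Levy: 4.37% × $7890.00 = $344.79
Solidarity Surcharge: 4% × $7890.00 = $315.60
Pension Levy: 6.1% × $7890.00 = $481.29
Total: $627.95 + $344.79 + $315.60 + $481.29 = $1769.63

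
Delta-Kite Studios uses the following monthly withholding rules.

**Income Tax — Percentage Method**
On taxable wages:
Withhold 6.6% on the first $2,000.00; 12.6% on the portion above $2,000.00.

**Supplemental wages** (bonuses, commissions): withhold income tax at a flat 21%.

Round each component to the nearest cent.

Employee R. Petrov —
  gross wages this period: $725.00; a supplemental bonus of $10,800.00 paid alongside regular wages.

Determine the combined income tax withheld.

$2,315.85

Income Tax: taxable = $725.00
  6.6% × $725.00 = $47.85
Supplemental (21% flat on bonus): 21% × $10,800.00 = $2,268.00
Total income tax: $47.85 + $2,268.00 = $2,315.85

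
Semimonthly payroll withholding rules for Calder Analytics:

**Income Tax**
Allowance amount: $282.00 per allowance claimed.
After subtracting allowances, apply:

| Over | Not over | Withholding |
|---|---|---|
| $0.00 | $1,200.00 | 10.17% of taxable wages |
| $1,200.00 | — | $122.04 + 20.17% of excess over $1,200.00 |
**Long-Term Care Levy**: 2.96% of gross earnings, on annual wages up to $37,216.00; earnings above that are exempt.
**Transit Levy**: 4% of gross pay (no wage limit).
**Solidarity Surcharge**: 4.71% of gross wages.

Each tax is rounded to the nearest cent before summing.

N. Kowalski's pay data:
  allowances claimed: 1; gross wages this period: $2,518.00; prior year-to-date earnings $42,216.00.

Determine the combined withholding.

Income Tax: taxable = $2,518.00 − 1×$282.00 = $2,236.00
  $122.04 + 20.17% × ($2,236.00 − $1,200.00) = $122.04 + 20.17% × $1,036.00 = $331.00
Long-Term Care Levy: YTD $42,216.00 ≥ cap $37,216.00 → $0.00
Transit Levy: 4% × $2,518.00 = $100.72
Solidarity Surcharge: 4.71% × $2,518.00 = $118.60
Total: $331.00 + $0.00 + $100.72 + $118.60 = $550.32

$550.32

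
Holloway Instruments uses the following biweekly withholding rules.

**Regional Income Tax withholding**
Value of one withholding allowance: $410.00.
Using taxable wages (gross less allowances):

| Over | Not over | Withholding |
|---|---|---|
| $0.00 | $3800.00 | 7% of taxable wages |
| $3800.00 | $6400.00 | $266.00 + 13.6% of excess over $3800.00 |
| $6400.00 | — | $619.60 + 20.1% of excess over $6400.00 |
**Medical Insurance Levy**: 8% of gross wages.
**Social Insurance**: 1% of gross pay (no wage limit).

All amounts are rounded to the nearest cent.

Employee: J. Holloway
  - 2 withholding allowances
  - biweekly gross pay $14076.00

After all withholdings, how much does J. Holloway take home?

$10811.50

Regional Income Tax: taxable = $14076.00 − 2×$410.00 = $13256.00
  $619.60 + 20.1% × ($13256.00 − $6400.00) = $619.60 + 20.1% × $6856.00 = $1997.66
Medical Insurance Levy: 8% × $14076.00 = $1126.08
Social Insurance: 1% × $14076.00 = $140.76
Total withheld: $1997.66 + $1126.08 + $140.76 = $3264.50
Net pay: $14076.00 − $3264.50 = $10811.50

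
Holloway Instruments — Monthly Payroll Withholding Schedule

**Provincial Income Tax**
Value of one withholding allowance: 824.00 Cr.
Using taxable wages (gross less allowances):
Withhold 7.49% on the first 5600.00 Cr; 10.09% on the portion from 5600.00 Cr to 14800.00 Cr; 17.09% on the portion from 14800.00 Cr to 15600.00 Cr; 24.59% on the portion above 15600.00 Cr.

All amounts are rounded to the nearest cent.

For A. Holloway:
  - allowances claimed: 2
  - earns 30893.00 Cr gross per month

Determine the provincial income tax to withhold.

4839.75 Cr

Provincial Income Tax: taxable = 30893.00 Cr − 2×824.00 Cr = 29245.00 Cr
  1484.44 Cr + 24.59% × (29245.00 Cr − 15600.00 Cr) = 1484.44 Cr + 24.59% × 13645.00 Cr = 4839.75 Cr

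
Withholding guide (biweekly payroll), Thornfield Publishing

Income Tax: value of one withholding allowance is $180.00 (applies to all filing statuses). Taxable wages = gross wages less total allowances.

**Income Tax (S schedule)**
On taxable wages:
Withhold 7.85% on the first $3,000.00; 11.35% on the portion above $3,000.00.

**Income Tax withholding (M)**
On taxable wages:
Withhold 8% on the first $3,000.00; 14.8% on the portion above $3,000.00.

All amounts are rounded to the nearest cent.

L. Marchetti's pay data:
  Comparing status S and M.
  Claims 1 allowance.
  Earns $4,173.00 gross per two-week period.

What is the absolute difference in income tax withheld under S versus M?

Income Tax (S): taxable = $4,173.00 − 1×$180.00 = $3,993.00
  $235.50 + 11.35% × ($3,993.00 − $3,000.00) = $235.50 + 11.35% × $993.00 = $348.21
Income Tax (M): taxable = $4,173.00 − 1×$180.00 = $3,993.00
  $240.00 + 14.8% × ($3,993.00 − $3,000.00) = $240.00 + 14.8% × $993.00 = $386.96
Difference: |$348.21 − $386.96| = $38.75 (higher under M)

$38.75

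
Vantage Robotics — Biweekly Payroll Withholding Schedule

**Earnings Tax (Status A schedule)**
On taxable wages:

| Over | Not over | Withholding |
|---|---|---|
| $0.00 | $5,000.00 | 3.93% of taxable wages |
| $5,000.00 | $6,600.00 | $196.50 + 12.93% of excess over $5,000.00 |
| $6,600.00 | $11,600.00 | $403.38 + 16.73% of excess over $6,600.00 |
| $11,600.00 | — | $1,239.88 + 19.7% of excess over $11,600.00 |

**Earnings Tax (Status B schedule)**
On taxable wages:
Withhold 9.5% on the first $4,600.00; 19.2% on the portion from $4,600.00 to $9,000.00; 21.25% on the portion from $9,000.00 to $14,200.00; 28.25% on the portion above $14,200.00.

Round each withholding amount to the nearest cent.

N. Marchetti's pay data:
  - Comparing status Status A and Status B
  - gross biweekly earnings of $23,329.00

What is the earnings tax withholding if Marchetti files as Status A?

Earnings Tax (Status A): taxable = $23,329.00
  $1,239.88 + 19.7% × ($23,329.00 − $11,600.00) = $1,239.88 + 19.7% × $11,729.00 = $3,550.49

$3,550.49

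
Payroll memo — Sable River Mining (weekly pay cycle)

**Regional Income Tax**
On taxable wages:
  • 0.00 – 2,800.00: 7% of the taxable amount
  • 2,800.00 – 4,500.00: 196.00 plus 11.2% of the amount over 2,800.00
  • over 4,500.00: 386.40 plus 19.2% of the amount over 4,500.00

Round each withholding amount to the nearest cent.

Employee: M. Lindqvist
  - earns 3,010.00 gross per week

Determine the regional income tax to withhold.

219.52

Regional Income Tax: taxable = 3,010.00
  196.00 + 11.2% × (3,010.00 − 2,800.00) = 196.00 + 11.2% × 210.00 = 219.52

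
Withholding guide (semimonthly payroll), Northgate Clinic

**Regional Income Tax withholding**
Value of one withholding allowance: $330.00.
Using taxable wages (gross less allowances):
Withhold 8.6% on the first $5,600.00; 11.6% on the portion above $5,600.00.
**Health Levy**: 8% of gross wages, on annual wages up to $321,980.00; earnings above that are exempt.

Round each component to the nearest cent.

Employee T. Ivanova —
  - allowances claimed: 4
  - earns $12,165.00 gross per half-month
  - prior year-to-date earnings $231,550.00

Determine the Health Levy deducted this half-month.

Health Levy: 8% × $12,165.00 = $973.20

$973.20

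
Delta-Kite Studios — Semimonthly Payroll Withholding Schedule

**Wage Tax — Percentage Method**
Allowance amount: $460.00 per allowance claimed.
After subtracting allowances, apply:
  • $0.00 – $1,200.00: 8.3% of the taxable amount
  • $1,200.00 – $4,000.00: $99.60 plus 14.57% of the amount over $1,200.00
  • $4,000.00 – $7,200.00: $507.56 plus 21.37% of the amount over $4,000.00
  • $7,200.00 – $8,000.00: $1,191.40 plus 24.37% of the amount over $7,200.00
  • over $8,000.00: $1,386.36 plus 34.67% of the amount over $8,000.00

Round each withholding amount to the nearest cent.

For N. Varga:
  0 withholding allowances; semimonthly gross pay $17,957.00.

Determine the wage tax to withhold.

$4,838.45

Wage Tax: taxable = $17,957.00
  $1,386.36 + 34.67% × ($17,957.00 − $8,000.00) = $1,386.36 + 34.67% × $9,957.00 = $4,838.45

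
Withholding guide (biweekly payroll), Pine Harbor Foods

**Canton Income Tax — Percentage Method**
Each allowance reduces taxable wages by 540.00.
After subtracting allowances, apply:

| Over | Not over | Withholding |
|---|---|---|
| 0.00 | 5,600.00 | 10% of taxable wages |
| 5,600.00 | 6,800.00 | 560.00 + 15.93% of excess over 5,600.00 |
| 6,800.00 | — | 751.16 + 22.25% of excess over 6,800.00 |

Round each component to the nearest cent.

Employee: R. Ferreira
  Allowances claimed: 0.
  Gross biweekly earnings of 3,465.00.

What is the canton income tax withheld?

Canton Income Tax: taxable = 3,465.00
  10% × 3,465.00 = 346.50

346.50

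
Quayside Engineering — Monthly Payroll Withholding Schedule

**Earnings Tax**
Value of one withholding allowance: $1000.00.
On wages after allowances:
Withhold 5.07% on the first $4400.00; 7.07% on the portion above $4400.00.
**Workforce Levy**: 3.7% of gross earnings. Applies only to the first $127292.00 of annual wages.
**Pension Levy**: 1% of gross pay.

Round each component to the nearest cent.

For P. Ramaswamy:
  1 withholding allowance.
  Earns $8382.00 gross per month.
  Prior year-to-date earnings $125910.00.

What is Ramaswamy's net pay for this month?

$7813.14

Earnings Tax: taxable = $8382.00 − 1×$1000.00 = $7382.00
  $223.08 + 7.07% × ($7382.00 − $4400.00) = $223.08 + 7.07% × $2982.00 = $433.91
Workforce Levy: cap $127292.00 − YTD $125910.00 = $1382.00 subject; 3.7% × $1382.00 = $51.13
Pension Levy: 1% × $8382.00 = $83.82
Total withheld: $433.91 + $51.13 + $83.82 = $568.86
Net pay: $8382.00 − $568.86 = $7813.14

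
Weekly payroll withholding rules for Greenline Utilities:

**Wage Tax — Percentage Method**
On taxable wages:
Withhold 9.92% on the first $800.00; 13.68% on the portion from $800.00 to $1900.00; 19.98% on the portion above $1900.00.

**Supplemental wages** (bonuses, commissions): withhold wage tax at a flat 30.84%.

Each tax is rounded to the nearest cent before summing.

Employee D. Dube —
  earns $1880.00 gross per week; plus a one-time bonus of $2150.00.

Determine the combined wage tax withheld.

Wage Tax: taxable = $1880.00
  $79.36 + 13.68% × ($1880.00 − $800.00) = $79.36 + 13.68% × $1080.00 = $227.10
Supplemental (30.84% flat on bonus): 30.84% × $2150.00 = $663.06
Total wage tax: $227.10 + $663.06 = $890.16

$890.16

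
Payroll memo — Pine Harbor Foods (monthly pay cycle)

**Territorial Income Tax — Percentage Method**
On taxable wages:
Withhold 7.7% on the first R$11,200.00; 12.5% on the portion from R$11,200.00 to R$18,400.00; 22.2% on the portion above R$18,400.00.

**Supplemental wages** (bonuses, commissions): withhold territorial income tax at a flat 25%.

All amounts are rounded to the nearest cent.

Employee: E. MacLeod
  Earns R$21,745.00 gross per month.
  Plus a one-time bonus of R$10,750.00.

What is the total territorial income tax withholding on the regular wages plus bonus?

Territorial Income Tax: taxable = R$21,745.00
  R$1,762.40 + 22.2% × (R$21,745.00 − R$18,400.00) = R$1,762.40 + 22.2% × R$3,345.00 = R$2,504.99
Supplemental (25% flat on bonus): 25% × R$10,750.00 = R$2,687.50
Total territorial income tax: R$2,504.99 + R$2,687.50 = R$5,192.49

R$5,192.49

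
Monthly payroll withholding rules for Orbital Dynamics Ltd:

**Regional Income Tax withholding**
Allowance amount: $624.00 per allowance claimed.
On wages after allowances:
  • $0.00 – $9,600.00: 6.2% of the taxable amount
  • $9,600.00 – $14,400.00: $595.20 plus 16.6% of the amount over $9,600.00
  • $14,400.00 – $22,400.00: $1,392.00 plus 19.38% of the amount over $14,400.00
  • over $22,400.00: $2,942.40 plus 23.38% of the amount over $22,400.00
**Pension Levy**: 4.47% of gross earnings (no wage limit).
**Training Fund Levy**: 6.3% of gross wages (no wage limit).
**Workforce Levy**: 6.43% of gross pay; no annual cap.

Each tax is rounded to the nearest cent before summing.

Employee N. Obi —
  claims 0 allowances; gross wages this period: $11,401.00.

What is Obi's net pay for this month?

Regional Income Tax: taxable = $11,401.00
  $595.20 + 16.6% × ($11,401.00 − $9,600.00) = $595.20 + 16.6% × $1,801.00 = $894.17
Pension Levy: 4.47% × $11,401.00 = $509.62
Training Fund Levy: 6.3% × $11,401.00 = $718.26
Workforce Levy: 6.43% × $11,401.00 = $733.08
Total withheld: $894.17 + $509.62 + $718.26 + $733.08 = $2,855.13
Net pay: $11,401.00 − $2,855.13 = $8,545.87

$8,545.87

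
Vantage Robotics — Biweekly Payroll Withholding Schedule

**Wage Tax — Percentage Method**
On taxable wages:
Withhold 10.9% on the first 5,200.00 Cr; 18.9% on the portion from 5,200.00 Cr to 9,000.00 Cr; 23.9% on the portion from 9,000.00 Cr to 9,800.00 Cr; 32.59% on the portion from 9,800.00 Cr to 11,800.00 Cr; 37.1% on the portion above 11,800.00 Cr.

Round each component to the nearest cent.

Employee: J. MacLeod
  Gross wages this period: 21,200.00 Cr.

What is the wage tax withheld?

Wage Tax: taxable = 21,200.00 Cr
  2,128.00 Cr + 37.1% × (21,200.00 Cr − 11,800.00 Cr) = 2,128.00 Cr + 37.1% × 9,400.00 Cr = 5,615.40 Cr

5,615.40 Cr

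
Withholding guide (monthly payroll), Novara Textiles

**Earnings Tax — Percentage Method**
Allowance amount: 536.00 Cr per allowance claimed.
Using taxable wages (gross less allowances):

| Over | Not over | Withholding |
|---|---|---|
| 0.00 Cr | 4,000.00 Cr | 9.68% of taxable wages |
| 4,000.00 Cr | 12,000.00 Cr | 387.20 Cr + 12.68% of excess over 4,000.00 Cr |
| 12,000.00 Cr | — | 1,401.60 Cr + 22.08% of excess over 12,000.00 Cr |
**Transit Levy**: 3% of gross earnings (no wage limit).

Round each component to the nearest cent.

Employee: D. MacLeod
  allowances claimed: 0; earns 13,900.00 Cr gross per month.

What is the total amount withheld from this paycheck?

Earnings Tax: taxable = 13,900.00 Cr
  1,401.60 Cr + 22.08% × (13,900.00 Cr − 12,000.00 Cr) = 1,401.60 Cr + 22.08% × 1,900.00 Cr = 1,821.12 Cr
Transit Levy: 3% × 13,900.00 Cr = 417.00 Cr
Total: 1,821.12 Cr + 417.00 Cr = 2,238.12 Cr

2,238.12 Cr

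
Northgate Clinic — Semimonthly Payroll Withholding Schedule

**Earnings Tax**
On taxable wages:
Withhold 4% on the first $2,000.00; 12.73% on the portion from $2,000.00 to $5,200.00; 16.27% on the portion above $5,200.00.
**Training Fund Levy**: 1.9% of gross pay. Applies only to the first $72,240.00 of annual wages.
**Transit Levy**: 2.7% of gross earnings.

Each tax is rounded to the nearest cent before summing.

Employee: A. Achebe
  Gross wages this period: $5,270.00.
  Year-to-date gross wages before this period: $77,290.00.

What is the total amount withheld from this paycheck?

$641.04

Earnings Tax: taxable = $5,270.00
  $487.36 + 16.27% × ($5,270.00 − $5,200.00) = $487.36 + 16.27% × $70.00 = $498.75
Training Fund Levy: YTD $77,290.00 ≥ cap $72,240.00 → $0.00
Transit Levy: 2.7% × $5,270.00 = $142.29
Total: $498.75 + $0.00 + $142.29 = $641.04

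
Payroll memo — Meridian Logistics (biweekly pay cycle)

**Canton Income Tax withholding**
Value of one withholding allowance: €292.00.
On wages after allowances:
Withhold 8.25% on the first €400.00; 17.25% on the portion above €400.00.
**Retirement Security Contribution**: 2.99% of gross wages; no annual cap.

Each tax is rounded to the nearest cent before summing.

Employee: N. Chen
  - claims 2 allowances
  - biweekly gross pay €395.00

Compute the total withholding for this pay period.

€11.81

Canton Income Tax: taxable = €395.00 − 2×€292.00 = €-189.00
  Taxable ≤ 0 → €0.00
Retirement Security Contribution: 2.99% × €395.00 = €11.81
Total: €0.00 + €11.81 = €11.81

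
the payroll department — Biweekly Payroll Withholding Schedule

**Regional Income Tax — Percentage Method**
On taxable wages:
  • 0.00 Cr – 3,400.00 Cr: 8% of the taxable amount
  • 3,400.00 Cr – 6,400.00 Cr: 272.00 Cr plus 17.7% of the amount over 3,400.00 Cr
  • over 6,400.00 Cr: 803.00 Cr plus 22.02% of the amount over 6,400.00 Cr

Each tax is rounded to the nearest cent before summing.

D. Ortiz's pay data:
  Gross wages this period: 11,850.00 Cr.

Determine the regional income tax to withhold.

Regional Income Tax: taxable = 11,850.00 Cr
  803.00 Cr + 22.02% × (11,850.00 Cr − 6,400.00 Cr) = 803.00 Cr + 22.02% × 5,450.00 Cr = 2,003.09 Cr

2,003.09 Cr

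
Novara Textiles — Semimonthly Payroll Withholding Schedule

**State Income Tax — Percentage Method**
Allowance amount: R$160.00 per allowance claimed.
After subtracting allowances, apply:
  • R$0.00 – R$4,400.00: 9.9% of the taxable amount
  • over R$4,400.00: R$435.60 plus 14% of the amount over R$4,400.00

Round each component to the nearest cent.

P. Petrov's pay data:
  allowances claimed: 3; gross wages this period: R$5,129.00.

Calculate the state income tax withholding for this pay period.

State Income Tax: taxable = R$5,129.00 − 3×R$160.00 = R$4,649.00
  R$435.60 + 14% × (R$4,649.00 − R$4,400.00) = R$435.60 + 14% × R$249.00 = R$470.46

R$470.46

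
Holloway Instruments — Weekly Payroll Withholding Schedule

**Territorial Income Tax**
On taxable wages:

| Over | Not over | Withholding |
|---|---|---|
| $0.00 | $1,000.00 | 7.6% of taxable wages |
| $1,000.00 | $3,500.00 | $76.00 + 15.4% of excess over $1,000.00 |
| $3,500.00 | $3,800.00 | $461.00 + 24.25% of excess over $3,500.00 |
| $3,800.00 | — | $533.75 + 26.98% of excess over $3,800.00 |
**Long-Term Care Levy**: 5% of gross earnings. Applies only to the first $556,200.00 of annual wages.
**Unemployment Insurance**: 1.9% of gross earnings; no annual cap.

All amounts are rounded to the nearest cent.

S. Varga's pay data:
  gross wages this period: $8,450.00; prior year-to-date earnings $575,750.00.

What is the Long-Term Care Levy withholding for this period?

$0.00

Long-Term Care Levy: YTD $575,750.00 ≥ cap $556,200.00 → $0.00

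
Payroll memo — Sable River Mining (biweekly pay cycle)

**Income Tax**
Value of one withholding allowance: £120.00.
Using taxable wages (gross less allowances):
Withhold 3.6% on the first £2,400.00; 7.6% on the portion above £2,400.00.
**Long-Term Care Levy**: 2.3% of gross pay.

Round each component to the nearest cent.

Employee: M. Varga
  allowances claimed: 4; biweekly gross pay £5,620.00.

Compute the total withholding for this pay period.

Income Tax: taxable = £5,620.00 − 4×£120.00 = £5,140.00
  £86.40 + 7.6% × (£5,140.00 − £2,400.00) = £86.40 + 7.6% × £2,740.00 = £294.64
Long-Term Care Levy: 2.3% × £5,620.00 = £129.26
Total: £294.64 + £129.26 = £423.90

£423.90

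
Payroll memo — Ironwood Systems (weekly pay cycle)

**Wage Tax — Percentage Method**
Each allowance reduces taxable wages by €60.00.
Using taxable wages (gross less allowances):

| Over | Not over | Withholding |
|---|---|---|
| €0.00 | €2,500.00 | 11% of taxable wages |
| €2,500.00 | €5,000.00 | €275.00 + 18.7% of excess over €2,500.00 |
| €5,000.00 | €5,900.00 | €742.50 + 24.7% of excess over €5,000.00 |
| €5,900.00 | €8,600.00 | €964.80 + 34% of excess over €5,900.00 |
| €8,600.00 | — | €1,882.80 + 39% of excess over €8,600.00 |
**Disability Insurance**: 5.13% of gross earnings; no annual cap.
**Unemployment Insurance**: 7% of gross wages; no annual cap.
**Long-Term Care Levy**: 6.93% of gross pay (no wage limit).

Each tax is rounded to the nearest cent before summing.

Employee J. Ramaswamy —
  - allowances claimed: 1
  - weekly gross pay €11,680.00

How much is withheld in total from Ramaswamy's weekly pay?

Wage Tax: taxable = €11,680.00 − 1×€60.00 = €11,620.00
  €1,882.80 + 39% × (€11,620.00 − €8,600.00) = €1,882.80 + 39% × €3,020.00 = €3,060.60
Disability Insurance: 5.13% × €11,680.00 = €599.18
Unemployment Insurance: 7% × €11,680.00 = €817.60
Long-Term Care Levy: 6.93% × €11,680.00 = €809.42
Total: €3,060.60 + €599.18 + €817.60 + €809.42 = €5,286.80

€5,286.80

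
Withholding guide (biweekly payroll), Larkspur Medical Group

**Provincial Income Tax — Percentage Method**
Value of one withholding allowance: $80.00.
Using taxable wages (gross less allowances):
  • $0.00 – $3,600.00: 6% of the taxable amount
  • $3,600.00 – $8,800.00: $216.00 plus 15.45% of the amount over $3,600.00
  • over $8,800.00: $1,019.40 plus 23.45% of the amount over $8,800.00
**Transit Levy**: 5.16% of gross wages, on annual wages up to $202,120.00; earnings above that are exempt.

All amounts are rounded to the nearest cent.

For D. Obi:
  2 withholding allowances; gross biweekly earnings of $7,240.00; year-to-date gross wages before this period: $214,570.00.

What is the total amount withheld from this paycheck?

$753.66

Provincial Income Tax: taxable = $7,240.00 − 2×$80.00 = $7,080.00
  $216.00 + 15.45% × ($7,080.00 − $3,600.00) = $216.00 + 15.45% × $3,480.00 = $753.66
Transit Levy: YTD $214,570.00 ≥ cap $202,120.00 → $0.00
Total: $753.66 + $0.00 = $753.66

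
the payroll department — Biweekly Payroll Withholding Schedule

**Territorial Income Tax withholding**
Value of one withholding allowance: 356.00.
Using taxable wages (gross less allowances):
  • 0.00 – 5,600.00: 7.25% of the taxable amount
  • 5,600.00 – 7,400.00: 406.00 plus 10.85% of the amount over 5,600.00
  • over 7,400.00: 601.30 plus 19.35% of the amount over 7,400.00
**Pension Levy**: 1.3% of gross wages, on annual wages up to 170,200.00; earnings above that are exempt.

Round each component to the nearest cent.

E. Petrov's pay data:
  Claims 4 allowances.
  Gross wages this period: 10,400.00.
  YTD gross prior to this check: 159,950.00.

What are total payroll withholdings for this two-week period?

Territorial Income Tax: taxable = 10,400.00 − 4×356.00 = 8,976.00
  601.30 + 19.35% × (8,976.00 − 7,400.00) = 601.30 + 19.35% × 1,576.00 = 906.26
Pension Levy: cap 170,200.00 − YTD 159,950.00 = 10,250.00 subject; 1.3% × 10,250.00 = 133.25
Total: 906.26 + 133.25 = 1,039.51

1,039.51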